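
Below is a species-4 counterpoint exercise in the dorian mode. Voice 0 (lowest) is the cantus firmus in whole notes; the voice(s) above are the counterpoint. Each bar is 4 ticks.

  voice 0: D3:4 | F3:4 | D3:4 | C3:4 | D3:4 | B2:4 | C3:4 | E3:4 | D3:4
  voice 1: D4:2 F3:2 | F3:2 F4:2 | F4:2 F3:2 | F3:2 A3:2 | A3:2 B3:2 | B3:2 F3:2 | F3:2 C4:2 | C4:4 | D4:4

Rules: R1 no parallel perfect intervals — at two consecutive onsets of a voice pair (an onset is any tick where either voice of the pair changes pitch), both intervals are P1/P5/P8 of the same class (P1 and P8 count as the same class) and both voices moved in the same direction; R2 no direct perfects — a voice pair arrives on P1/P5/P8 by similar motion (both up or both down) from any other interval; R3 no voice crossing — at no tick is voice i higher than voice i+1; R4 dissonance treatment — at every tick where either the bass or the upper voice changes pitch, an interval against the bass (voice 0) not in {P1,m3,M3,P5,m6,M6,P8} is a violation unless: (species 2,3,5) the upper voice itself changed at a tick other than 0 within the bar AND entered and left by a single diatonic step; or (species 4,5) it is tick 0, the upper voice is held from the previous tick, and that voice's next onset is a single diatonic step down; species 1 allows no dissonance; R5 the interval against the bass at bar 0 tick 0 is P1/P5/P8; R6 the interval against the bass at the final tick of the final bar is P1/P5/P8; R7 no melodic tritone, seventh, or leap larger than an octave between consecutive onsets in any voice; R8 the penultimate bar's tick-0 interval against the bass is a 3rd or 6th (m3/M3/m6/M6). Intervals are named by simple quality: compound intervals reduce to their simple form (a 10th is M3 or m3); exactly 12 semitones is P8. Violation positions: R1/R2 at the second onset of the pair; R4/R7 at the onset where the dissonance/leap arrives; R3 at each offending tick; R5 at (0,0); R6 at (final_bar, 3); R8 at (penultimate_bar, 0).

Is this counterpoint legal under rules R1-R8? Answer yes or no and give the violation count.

No (4 violations)

bar 0: v0=D3 v1=D4 (P8)
bar 1: v0=F3 v1=F3 (P1)
bar 2: v0=D3 v1=F4 (m3)
bar 3: v0=C3 v1=F3 (P4)
bar 4: v0=D3 v1=A3 (P5)
bar 5: v0=B2 v1=B3 (P8)
bar 6: v0=C3 v1=F3 (P4)
bar 7: v0=E3 v1=C4 (m6)
bar 8: v0=D3 v1=D4 (P8)
  R4 @ bar3.0: C3/F3 P4 untreated
  R4 @ bar5.2: B2/F3 TT untreated
  R7 @ bar5.2: B3->F3 leap 6st
  R4 @ bar6.0: C3/F3 P4 untreated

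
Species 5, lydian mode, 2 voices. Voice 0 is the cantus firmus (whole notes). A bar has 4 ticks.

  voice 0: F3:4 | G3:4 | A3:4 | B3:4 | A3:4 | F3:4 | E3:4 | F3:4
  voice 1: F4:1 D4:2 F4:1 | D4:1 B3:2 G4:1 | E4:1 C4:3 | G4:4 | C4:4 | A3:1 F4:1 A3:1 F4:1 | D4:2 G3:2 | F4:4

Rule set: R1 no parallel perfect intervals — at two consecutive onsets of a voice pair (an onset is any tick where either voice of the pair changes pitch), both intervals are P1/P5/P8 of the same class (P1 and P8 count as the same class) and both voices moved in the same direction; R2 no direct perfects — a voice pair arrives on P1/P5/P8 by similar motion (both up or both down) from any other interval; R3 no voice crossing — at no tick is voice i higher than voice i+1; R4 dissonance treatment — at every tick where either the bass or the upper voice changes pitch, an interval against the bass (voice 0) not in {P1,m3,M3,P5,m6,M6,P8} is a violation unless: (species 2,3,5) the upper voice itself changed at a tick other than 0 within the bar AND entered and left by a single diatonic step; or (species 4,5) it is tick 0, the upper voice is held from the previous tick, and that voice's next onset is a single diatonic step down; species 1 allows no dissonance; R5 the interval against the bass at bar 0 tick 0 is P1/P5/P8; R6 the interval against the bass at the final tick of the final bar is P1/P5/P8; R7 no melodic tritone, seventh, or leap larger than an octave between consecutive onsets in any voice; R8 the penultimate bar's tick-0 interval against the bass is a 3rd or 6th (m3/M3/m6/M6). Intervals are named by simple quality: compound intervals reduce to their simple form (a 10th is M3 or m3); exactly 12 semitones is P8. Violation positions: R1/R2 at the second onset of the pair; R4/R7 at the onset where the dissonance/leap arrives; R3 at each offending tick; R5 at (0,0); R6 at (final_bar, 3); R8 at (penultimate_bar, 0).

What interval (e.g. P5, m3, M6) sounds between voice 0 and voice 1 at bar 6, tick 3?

voice 0=E3 voice 1=G3 -> m3

m3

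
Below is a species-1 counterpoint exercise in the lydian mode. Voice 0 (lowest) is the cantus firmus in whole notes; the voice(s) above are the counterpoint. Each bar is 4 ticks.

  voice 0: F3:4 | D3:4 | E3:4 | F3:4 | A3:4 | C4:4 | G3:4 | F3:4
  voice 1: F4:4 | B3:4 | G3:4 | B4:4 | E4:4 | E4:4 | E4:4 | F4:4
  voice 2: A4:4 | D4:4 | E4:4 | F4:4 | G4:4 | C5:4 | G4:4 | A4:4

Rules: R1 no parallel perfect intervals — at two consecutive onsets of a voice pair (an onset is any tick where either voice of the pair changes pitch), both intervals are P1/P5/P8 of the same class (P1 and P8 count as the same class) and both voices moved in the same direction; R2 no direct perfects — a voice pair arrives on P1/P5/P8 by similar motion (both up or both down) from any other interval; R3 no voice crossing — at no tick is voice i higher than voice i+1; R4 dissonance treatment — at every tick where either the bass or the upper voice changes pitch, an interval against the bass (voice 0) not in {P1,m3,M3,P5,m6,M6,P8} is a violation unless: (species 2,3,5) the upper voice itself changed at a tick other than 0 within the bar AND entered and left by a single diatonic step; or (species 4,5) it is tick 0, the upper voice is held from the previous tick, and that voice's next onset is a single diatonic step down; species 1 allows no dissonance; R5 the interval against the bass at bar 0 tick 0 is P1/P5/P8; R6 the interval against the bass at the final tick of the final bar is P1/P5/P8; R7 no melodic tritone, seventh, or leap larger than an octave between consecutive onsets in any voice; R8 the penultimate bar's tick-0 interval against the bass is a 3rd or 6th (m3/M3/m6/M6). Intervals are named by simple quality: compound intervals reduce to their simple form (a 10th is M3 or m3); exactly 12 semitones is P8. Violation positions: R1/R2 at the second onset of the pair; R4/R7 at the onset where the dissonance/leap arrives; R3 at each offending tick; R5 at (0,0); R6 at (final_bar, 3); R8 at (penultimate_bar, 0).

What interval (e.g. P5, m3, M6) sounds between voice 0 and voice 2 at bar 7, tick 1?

M3

voice 0=F3 voice 2=A4 -> M3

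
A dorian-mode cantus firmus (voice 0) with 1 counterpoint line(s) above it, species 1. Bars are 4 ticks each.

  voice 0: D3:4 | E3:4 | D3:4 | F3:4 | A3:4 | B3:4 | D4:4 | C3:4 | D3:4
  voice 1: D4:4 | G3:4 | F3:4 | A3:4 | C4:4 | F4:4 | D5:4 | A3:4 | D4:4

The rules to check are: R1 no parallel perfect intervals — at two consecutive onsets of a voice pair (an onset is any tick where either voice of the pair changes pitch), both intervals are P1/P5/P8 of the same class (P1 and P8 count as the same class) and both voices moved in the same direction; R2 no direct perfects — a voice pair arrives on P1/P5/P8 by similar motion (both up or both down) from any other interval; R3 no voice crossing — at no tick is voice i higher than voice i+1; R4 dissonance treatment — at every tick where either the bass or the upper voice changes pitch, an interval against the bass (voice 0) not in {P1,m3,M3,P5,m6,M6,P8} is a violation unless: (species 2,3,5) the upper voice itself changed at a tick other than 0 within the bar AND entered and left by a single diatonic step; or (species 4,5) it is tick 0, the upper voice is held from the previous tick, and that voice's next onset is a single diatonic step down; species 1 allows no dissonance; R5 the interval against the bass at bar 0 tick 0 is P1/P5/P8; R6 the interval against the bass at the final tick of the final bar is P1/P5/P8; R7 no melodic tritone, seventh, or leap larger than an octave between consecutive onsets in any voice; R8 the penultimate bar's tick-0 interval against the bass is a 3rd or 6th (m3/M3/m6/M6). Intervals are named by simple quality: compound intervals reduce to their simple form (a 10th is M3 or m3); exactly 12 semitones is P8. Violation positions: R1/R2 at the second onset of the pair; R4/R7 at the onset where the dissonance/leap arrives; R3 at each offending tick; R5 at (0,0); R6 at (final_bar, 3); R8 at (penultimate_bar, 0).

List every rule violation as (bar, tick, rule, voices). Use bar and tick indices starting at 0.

(5, 0, R4, (0, 1))
(6, 0, R2, (0, 1))
(7, 0, R7, (0,))
(7, 0, R7, (1,))
(8, 0, R2, (0, 1))

bar 0: v0=D3 v1=D4 downbeat P8
bar 1: v0=E3 v1=G3 downbeat m3
bar 2: v0=D3 v1=F3 downbeat m3
bar 3: v0=F3 v1=A3 downbeat M3
bar 4: v0=A3 v1=C4 downbeat m3
bar 5: v0=B3 v1=F4 downbeat TT
bar 6: v0=D4 v1=D5 downbeat P8
bar 7: v0=C3 v1=A3 downbeat M6
bar 8: v0=D3 v1=D4 downbeat P8
  -> R4 @ bar 5 tick 0 v(0, 1): B3/F4 TT untreated
  -> R2 @ bar 6 tick 0 v(0, 1): B3/F4 TT -> D4/D5 P8 similar
  -> R7 @ bar 7 tick 0 v(0,): D4->C3 leap 14st
  -> R7 @ bar 7 tick 0 v(1,): D5->A3 leap 17st
  -> R2 @ bar 8 tick 0 v(0, 1): C3/A3 M6 -> D3/D4 P8 similar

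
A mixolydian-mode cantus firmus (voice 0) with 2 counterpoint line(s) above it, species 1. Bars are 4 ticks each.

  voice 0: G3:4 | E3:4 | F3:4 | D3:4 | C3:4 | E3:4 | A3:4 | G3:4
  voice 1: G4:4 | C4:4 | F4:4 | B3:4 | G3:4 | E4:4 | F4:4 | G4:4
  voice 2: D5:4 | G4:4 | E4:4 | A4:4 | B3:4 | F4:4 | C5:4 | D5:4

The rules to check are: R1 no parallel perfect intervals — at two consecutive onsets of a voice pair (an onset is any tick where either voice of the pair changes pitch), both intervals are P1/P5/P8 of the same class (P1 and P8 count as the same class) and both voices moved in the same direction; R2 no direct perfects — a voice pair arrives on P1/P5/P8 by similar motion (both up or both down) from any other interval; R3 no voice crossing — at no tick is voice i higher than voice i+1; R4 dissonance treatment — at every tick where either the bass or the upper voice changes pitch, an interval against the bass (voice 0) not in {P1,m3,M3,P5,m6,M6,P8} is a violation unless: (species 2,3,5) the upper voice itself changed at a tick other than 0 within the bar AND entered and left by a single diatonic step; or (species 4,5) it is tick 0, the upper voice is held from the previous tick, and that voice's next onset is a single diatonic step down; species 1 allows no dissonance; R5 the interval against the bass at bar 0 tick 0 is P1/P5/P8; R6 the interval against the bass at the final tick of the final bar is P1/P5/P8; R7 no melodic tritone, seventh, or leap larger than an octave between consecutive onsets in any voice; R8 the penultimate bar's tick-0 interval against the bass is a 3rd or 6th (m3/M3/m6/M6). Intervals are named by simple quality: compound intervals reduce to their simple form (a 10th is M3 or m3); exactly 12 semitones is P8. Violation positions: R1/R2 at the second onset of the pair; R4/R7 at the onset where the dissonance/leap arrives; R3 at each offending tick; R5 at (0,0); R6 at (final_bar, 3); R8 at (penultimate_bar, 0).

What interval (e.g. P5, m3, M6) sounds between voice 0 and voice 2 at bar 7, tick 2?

P5

voice 0=G3 voice 2=D5 -> P5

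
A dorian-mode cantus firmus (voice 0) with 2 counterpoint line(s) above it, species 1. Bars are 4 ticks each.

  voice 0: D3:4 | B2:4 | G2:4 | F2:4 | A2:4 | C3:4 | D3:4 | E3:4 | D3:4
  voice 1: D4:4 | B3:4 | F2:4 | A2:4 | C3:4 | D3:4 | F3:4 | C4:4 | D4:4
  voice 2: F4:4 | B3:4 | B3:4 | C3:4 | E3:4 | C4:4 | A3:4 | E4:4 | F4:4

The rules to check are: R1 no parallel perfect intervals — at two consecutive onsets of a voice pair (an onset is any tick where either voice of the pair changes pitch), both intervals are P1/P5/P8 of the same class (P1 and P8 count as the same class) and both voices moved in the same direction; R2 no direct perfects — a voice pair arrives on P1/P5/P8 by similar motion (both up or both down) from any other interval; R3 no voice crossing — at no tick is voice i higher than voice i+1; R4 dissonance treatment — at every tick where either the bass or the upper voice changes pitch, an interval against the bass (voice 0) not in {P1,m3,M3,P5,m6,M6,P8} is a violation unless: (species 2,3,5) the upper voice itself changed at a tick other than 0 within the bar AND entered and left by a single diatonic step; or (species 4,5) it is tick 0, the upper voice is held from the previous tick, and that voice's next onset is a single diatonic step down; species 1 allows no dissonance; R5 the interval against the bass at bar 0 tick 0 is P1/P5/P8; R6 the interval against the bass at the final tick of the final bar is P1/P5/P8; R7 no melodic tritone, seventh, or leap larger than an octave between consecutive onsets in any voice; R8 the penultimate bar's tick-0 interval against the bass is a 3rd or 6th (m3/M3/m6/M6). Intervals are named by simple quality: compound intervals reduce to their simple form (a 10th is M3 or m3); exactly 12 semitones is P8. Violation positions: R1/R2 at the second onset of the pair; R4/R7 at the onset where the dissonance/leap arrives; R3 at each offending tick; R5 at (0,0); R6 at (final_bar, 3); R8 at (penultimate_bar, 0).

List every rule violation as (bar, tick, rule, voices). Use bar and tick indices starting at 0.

bar 0: v0=D3 v1=D4 v2=F4 downbeat m3
bar 1: v0=B2 v1=B3 v2=B3 downbeat P8
bar 2: v0=G2 v1=F2 v2=B3 downbeat M3
bar 3: v0=F2 v1=A2 v2=C3 downbeat P5
bar 4: v0=A2 v1=C3 v2=E3 downbeat P5
bar 5: v0=C3 v1=D3 v2=C4 downbeat P8
bar 6: v0=D3 v1=F3 v2=A3 downbeat P5
bar 7: v0=E3 v1=C4 v2=E4 downbeat P8
bar 8: v0=D3 v1=D4 v2=F4 downbeat m3
  -> R5 @ bar 0 tick 0 v(0, 2): opens on m3
  -> R1 @ bar 1 tick 0 v(0, 1): D3/D4 P8 -> B2/B3 P8 similar
  -> R2 @ bar 1 tick 0 v(0, 2): D3/F4 m3 -> B2/B3 P8 similar
  -> R2 @ bar 1 tick 0 v(1, 2): D4/F4 m3 -> B3/B3 P1 similar
  -> R7 @ bar 1 tick 0 v(2,): F4->B3 leap 6st
  -> R3 @ bar 2 tick 0 v(0, 1): G2 above F2
  -> R4 @ bar 2 tick 0 v(0, 1): G2/F2 M2 untreated
  -> R7 @ bar 2 tick 0 v(1,): B3->F2 leap 18st
  -> R3 @ bar 2 tick 1 v(0, 1): G2 above F2
  -> R3 @ bar 2 tick 2 v(0, 1): G2 above F2
  -> R3 @ bar 2 tick 3 v(0, 1): G2 above F2
  -> R2 @ bar 3 tick 0 v(0, 2): G2/B3 M3 -> F2/C3 P5 similar
  -> R7 @ bar 3 tick 0 v(2,): B3->C3 leap 11st
  -> R1 @ bar 4 tick 0 v(0, 2): F2/C3 P5 -> A2/E3 P5 similar
  -> R2 @ bar 5 tick 0 v(0, 2): A2/E3 P5 -> C3/C4 P8 similar
  -> R4 @ bar 5 tick 0 v(0, 1): C3/D3 M2 untreated
  -> R2 @ bar 7 tick 0 v(0, 2): D3/A3 P5 -> E3/E4 P8 similar
  -> R8 @ bar 7 tick 0 v(0, 2): penult P8 not 3rd/6th
  -> R6 @ bar 8 tick 3 v(0, 2): closes on m3

(0, 0, R5, (0, 2))
(1, 0, R1, (0, 1))
(1, 0, R2, (0, 2))
(1, 0, R2, (1, 2))
(1, 0, R7, (2,))
(2, 0, R3, (0, 1))
(2, 0, R4, (0, 1))
(2, 0, R7, (1,))
(2, 1, R3, (0, 1))
(2, 2, R3, (0, 1))
(2, 3, R3, (0, 1))
(3, 0, R2, (0, 2))
(3, 0, R7, (2,))
(4, 0, R1, (0, 2))
(5, 0, R2, (0, 2))
(5, 0, R4, (0, 1))
(7, 0, R2, (0, 2))
(7, 0, R8, (0, 2))
(8, 3, R6, (0, 2))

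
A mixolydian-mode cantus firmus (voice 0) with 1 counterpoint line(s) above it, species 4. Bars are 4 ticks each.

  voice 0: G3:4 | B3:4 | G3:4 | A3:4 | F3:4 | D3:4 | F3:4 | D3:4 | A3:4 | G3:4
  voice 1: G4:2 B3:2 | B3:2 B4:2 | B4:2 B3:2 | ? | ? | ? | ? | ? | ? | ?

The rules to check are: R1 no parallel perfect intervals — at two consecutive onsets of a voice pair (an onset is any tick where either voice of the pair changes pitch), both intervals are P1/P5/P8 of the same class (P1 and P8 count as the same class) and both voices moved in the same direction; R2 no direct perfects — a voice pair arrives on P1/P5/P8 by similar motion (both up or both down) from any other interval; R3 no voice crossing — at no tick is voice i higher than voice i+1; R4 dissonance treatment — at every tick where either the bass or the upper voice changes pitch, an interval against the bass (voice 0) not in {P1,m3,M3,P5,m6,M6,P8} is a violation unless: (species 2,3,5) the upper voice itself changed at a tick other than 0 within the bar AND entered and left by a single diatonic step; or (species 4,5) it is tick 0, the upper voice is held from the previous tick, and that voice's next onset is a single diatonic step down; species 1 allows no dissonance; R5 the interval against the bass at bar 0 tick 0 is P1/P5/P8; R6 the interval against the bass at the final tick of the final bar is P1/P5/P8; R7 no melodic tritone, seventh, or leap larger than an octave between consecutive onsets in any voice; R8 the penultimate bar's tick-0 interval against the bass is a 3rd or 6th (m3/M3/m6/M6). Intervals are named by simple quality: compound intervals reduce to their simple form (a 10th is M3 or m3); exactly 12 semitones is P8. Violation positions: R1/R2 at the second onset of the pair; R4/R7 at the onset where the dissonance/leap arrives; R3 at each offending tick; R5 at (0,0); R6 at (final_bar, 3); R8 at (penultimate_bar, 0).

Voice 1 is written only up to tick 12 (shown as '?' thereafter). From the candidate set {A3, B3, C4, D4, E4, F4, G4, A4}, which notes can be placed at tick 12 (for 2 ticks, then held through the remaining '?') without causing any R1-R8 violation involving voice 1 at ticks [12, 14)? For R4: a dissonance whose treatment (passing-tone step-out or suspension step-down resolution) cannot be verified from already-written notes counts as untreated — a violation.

{A3, C4}

A3: legal
B3: violates R4
C4: legal
D4: violates R4
E4: violates R2
F4: violates R7
G4: violates R4
A4: violates R2,R7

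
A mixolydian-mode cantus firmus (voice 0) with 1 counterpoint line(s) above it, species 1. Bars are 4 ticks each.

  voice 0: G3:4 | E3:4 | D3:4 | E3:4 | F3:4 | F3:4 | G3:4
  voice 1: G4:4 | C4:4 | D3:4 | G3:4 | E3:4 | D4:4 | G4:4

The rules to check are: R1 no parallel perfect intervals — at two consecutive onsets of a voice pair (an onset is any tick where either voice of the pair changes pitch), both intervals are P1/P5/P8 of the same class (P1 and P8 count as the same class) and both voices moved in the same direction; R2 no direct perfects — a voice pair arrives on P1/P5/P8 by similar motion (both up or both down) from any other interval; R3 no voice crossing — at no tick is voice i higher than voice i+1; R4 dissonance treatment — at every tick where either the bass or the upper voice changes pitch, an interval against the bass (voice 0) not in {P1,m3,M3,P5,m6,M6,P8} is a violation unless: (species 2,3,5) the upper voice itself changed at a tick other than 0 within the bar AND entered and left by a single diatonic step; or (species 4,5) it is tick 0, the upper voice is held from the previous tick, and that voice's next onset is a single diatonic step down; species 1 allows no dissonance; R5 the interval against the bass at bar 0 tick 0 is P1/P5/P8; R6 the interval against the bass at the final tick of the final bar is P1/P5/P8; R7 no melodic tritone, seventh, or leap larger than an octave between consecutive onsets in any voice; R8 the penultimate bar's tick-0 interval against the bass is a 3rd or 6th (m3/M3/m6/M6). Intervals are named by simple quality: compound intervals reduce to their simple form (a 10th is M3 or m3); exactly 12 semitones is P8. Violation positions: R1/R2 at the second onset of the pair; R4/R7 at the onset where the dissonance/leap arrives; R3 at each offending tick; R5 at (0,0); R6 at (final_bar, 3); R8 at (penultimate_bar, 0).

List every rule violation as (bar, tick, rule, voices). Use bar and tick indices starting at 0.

bar 0: v0=G3 v1=G4 downbeat P8
bar 1: v0=E3 v1=C4 downbeat m6
bar 2: v0=D3 v1=D3 downbeat P1
bar 3: v0=E3 v1=G3 downbeat m3
bar 4: v0=F3 v1=E3 downbeat m2
bar 5: v0=F3 v1=D4 downbeat M6
bar 6: v0=G3 v1=G4 downbeat P8
  -> R2 @ bar 2 tick 0 v(0, 1): E3/C4 m6 -> D3/D3 P1 similar
  -> R7 @ bar 2 tick 0 v(1,): C4->D3 leap 10st
  -> R3 @ bar 4 tick 0 v(0, 1): F3 above E3
  -> R4 @ bar 4 tick 0 v(0, 1): F3/E3 m2 untreated
  -> R3 @ bar 4 tick 1 v(0, 1): F3 above E3
  -> R3 @ bar 4 tick 2 v(0, 1): F3 above E3
  -> R3 @ bar 4 tick 3 v(0, 1): F3 above E3
  -> R7 @ bar 5 tick 0 v(1,): E3->D4 leap 10st
  -> R2 @ bar 6 tick 0 v(0, 1): F3/D4 M6 -> G3/G4 P8 similar

(2, 0, R2, (0, 1))
(2, 0, R7, (1,))
(4, 0, R3, (0, 1))
(4, 0, R4, (0, 1))
(4, 1, R3, (0, 1))
(4, 2, R3, (0, 1))
(4, 3, R3, (0, 1))
(5, 0, R7, (1,))
(6, 0, R2, (0, 1))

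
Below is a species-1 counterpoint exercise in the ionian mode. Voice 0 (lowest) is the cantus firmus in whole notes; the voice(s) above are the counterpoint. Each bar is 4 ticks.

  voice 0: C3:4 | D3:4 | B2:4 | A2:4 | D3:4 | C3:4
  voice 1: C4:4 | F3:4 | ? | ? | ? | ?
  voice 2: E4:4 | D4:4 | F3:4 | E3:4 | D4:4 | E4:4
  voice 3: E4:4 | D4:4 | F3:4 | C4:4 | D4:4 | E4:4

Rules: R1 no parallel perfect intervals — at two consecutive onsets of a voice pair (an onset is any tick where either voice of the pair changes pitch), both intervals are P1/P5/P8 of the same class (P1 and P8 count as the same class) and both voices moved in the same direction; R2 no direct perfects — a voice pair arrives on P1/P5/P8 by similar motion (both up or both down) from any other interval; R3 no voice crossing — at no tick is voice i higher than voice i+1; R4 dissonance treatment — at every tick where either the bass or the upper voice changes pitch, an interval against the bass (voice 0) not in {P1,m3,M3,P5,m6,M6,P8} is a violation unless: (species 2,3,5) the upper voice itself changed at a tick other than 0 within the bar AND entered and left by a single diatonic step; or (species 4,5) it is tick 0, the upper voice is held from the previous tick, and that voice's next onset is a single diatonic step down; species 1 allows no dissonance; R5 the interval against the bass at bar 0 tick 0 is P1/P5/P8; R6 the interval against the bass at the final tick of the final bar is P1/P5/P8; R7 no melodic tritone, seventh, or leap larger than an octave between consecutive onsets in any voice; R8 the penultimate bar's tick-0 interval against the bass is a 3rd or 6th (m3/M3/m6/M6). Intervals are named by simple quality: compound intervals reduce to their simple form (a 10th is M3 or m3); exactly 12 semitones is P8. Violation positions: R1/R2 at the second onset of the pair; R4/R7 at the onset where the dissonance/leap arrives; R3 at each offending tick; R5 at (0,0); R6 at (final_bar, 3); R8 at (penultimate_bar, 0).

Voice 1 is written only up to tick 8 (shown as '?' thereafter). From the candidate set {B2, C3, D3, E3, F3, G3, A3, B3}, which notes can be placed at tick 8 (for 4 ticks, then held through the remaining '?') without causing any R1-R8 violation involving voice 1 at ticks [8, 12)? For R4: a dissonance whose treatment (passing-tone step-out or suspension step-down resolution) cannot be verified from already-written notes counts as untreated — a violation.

B2: violates R2,R7
C3: violates R4
D3: legal
E3: violates R4
F3: violates R4
G3: violates R3
A3: violates R3,R4
B3: violates R3,R7

{D3}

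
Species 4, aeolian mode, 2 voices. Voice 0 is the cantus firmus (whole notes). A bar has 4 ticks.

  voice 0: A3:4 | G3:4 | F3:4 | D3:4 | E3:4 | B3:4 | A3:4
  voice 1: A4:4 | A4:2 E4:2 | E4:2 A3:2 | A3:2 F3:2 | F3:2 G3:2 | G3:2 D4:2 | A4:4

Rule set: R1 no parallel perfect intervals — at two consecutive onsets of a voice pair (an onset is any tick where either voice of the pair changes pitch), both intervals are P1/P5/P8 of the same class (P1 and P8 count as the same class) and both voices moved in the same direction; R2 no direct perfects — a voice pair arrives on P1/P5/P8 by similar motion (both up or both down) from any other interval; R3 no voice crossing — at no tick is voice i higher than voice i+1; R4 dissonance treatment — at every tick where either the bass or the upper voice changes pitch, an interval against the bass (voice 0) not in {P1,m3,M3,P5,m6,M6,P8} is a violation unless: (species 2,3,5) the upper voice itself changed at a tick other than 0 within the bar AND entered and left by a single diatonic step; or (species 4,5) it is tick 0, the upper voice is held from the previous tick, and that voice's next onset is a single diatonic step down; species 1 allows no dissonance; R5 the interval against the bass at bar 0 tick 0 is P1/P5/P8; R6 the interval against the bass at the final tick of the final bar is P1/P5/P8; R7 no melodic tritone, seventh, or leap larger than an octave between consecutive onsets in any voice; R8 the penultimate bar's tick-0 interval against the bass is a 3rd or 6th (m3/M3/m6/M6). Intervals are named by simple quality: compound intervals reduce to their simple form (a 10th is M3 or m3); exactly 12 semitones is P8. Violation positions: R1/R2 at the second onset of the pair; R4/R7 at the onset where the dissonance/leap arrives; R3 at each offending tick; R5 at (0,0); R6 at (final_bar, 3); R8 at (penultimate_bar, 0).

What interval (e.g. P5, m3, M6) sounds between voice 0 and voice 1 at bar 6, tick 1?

voice 0=A3 voice 1=A4 -> P8

P8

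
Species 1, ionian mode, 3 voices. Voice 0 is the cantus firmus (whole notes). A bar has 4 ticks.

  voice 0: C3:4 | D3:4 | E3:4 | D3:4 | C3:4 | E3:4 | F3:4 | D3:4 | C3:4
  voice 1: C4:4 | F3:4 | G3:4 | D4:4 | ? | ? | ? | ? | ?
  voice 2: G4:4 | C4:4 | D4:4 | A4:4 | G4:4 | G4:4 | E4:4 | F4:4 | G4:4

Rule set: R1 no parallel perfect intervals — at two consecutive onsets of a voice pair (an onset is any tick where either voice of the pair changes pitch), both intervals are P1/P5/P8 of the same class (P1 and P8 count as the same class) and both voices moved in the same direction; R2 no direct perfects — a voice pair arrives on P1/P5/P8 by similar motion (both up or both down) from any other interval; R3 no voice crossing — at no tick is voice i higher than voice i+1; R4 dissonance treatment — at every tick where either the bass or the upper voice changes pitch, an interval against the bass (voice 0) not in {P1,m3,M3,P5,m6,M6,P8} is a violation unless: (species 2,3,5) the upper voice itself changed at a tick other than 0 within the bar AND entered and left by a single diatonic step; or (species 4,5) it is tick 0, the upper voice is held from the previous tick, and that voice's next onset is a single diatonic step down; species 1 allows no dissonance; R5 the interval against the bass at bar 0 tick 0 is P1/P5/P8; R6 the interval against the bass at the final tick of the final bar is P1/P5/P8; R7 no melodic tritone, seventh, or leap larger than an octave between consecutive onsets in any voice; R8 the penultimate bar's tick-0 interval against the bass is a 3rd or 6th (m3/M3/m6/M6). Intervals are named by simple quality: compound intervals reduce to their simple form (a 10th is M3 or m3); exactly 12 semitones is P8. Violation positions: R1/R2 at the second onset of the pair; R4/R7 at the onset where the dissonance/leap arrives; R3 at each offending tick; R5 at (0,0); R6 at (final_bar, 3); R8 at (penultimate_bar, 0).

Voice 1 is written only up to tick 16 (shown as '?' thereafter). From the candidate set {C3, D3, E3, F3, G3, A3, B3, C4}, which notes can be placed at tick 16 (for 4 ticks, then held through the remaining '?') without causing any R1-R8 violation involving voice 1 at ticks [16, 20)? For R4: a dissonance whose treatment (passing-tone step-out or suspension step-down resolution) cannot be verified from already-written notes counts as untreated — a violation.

{A3}

C3: violates R1,R7
D3: violates R4
E3: violates R7
F3: violates R4
G3: violates R2
A3: legal
B3: violates R4
C4: violates R1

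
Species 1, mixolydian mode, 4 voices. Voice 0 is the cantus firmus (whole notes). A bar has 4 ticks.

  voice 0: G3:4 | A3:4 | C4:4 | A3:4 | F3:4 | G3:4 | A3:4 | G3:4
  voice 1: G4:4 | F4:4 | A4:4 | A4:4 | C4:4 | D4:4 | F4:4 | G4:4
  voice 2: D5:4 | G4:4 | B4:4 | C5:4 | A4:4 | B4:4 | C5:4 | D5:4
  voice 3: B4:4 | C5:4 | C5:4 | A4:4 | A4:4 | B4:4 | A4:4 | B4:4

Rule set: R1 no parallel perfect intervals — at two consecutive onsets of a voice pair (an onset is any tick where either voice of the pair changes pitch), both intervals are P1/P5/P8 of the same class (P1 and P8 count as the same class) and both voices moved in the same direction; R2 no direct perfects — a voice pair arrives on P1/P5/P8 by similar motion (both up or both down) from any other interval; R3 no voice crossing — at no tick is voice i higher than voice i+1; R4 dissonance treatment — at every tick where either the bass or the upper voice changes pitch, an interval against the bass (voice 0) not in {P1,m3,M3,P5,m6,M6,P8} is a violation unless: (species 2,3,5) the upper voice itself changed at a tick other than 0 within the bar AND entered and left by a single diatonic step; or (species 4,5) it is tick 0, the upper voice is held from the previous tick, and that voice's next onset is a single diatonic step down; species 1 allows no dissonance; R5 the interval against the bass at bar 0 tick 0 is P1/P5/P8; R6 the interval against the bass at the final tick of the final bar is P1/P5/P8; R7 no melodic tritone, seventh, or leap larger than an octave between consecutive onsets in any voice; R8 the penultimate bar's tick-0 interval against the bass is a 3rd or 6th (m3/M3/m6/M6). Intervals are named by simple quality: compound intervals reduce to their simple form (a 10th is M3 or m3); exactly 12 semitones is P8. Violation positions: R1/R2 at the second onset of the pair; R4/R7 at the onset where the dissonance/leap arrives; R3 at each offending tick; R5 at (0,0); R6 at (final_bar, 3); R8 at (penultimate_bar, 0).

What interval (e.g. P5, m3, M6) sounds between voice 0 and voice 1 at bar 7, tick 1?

voice 0=G3 voice 1=G4 -> P8

P8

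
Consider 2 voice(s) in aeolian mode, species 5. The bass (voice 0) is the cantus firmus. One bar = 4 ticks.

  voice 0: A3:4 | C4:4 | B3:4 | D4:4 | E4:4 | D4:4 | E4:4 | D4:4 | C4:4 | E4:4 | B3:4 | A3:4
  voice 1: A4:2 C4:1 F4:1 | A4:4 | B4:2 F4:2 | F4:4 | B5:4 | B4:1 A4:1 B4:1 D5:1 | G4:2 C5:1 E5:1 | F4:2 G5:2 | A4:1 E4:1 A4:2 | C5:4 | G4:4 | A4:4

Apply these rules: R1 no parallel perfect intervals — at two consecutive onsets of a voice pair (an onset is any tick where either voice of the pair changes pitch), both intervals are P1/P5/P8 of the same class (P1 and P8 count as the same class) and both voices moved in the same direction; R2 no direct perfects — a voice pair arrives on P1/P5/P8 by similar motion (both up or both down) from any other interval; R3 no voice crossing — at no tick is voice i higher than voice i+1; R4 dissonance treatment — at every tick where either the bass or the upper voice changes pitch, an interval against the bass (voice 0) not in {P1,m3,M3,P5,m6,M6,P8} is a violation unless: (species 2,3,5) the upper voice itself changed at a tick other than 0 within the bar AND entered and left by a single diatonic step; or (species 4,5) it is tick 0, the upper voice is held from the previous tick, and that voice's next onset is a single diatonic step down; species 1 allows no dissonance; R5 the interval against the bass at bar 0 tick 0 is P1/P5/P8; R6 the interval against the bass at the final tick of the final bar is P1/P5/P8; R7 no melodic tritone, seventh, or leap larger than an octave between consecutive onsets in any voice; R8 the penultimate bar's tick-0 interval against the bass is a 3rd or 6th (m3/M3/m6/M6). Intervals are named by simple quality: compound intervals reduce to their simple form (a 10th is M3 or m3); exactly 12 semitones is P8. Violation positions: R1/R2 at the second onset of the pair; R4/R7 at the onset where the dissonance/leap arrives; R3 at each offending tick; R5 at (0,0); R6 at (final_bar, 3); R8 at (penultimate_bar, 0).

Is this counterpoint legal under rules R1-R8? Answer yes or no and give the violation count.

bar 0: v0=A3 v1=A4 (P8)
bar 1: v0=C4 v1=A4 (M6)
bar 2: v0=B3 v1=B4 (P8)
bar 3: v0=D4 v1=F4 (m3)
bar 4: v0=E4 v1=B5 (P5)
bar 5: v0=D4 v1=B4 (M6)
bar 6: v0=E4 v1=G4 (m3)
bar 7: v0=D4 v1=F4 (m3)
bar 8: v0=C4 v1=A4 (M6)
bar 9: v0=E4 v1=C5 (m6)
bar 10: v0=B3 v1=G4 (m6)
bar 11: v0=A3 v1=A4 (P8)
  R4 @ bar2.2: B3/F4 TT untreated
  R7 @ bar2.2: B4->F4 leap 6st
  R2 @ bar4.0: D4/F4 m3 -> E4/B5 P5 similar
  R7 @ bar4.0: F4->B5 leap 18st
  R7 @ bar7.0: E5->F4 leap 11st
  R4 @ bar7.2: D4/G5 P4 untreated
  R7 @ bar7.2: F4->G5 leap 14st
  R7 @ bar8.0: G5->A4 leap 10st

No (8 violations)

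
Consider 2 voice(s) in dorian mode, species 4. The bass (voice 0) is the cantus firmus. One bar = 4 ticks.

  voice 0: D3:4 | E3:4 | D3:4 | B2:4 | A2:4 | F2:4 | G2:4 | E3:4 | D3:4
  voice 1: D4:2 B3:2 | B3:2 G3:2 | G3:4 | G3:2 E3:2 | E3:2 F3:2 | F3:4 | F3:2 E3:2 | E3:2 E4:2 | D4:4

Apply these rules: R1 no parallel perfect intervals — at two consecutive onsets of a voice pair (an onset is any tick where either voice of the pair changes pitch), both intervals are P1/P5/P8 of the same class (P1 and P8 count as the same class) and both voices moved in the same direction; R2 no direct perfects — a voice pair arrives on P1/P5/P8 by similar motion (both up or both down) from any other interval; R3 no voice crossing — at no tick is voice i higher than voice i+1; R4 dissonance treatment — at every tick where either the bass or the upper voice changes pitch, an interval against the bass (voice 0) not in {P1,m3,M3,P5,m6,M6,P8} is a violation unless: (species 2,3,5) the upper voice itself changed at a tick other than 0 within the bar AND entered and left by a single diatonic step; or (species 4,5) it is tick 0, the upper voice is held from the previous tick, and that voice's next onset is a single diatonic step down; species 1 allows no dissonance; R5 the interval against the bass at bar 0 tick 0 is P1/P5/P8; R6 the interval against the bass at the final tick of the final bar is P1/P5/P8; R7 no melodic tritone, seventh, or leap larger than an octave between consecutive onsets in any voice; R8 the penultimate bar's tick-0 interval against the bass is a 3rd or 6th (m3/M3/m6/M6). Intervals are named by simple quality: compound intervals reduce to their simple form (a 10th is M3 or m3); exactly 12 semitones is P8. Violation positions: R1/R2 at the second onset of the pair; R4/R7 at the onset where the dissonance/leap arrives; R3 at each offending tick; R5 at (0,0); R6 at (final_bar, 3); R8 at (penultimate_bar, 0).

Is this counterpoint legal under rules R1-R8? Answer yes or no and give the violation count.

bar 0: v0=D3 v1=D4 (P8)
bar 1: v0=E3 v1=B3 (P5)
bar 2: v0=D3 v1=G3 (P4)
bar 3: v0=B2 v1=G3 (m6)
bar 4: v0=A2 v1=E3 (P5)
bar 5: v0=F2 v1=F3 (P8)
bar 6: v0=G2 v1=F3 (m7)
bar 7: v0=E3 v1=E3 (P1)
bar 8: v0=D3 v1=D4 (P8)
  R4 @ bar2.0: D3/G3 P4 untreated
  R4 @ bar3.2: B2/E3 P4 untreated
  R8 @ bar7.0: penult P1 not 3rd/6th
  R1 @ bar8.0: E3/E4 P8 -> D3/D4 P8 similar

No (4 violations)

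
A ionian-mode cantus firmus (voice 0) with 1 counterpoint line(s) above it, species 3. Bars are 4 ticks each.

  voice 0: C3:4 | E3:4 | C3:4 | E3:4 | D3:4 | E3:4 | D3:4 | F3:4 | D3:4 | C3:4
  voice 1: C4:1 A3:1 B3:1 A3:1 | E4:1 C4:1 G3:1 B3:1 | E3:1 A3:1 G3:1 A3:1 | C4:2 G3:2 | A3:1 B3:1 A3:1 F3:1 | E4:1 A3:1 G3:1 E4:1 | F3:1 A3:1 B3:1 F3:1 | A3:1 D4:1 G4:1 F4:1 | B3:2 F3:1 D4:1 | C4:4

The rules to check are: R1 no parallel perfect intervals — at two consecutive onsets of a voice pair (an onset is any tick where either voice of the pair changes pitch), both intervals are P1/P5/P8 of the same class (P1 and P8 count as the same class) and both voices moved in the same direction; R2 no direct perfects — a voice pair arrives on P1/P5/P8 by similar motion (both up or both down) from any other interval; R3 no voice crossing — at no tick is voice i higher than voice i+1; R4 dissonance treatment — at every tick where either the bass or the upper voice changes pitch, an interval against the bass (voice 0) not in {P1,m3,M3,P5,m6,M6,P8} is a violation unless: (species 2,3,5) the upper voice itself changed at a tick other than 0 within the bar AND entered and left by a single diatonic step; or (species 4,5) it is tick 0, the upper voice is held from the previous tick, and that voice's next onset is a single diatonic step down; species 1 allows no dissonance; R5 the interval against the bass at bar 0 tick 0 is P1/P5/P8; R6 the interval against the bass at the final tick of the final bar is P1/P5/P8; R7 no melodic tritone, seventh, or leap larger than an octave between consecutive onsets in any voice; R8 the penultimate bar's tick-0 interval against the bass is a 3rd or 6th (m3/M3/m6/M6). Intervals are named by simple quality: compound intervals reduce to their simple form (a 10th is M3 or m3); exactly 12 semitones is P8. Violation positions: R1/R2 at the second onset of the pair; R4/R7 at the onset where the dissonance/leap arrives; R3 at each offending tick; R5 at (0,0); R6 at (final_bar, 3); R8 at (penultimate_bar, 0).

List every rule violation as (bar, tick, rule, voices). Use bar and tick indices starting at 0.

(1, 0, R2, (0, 1))
(5, 0, R2, (0, 1))
(5, 0, R7, (1,))
(5, 1, R4, (0, 1))
(6, 0, R7, (1,))
(6, 3, R7, (1,))
(7, 2, R4, (0, 1))
(8, 0, R7, (1,))
(8, 2, R7, (1,))
(9, 0, R1, (0, 1))

bar 0: v0=C3 v1=C4 downbeat P8
bar 1: v0=E3 v1=E4 downbeat P8
bar 2: v0=C3 v1=E3 downbeat M3
bar 3: v0=E3 v1=C4 downbeat m6
bar 4: v0=D3 v1=A3 downbeat P5
bar 5: v0=E3 v1=E4 downbeat P8
bar 6: v0=D3 v1=F3 downbeat m3
bar 7: v0=F3 v1=A3 downbeat M3
bar 8: v0=D3 v1=B3 downbeat M6
bar 9: v0=C3 v1=C4 downbeat P8
  -> R2 @ bar 1 tick 0 v(0, 1): C3/A3 M6 -> E3/E4 P8 similar
  -> R2 @ bar 5 tick 0 v(0, 1): D3/F3 m3 -> E3/E4 P8 similar
  -> R7 @ bar 5 tick 0 v(1,): F3->E4 leap 11st
  -> R4 @ bar 5 tick 1 v(0, 1): E3/A3 P4 untreated
  -> R7 @ bar 6 tick 0 v(1,): E4->F3 leap 11st
  -> R7 @ bar 6 tick 3 v(1,): B3->F3 leap 6st
  -> R4 @ bar 7 tick 2 v(0, 1): F3/G4 M2 untreated
  -> R7 @ bar 8 tick 0 v(1,): F4->B3 leap 6st
  -> R7 @ bar 8 tick 2 v(1,): B3->F3 leap 6st
  -> R1 @ bar 9 tick 0 v(0, 1): D3/D4 P8 -> C3/C4 P8 similar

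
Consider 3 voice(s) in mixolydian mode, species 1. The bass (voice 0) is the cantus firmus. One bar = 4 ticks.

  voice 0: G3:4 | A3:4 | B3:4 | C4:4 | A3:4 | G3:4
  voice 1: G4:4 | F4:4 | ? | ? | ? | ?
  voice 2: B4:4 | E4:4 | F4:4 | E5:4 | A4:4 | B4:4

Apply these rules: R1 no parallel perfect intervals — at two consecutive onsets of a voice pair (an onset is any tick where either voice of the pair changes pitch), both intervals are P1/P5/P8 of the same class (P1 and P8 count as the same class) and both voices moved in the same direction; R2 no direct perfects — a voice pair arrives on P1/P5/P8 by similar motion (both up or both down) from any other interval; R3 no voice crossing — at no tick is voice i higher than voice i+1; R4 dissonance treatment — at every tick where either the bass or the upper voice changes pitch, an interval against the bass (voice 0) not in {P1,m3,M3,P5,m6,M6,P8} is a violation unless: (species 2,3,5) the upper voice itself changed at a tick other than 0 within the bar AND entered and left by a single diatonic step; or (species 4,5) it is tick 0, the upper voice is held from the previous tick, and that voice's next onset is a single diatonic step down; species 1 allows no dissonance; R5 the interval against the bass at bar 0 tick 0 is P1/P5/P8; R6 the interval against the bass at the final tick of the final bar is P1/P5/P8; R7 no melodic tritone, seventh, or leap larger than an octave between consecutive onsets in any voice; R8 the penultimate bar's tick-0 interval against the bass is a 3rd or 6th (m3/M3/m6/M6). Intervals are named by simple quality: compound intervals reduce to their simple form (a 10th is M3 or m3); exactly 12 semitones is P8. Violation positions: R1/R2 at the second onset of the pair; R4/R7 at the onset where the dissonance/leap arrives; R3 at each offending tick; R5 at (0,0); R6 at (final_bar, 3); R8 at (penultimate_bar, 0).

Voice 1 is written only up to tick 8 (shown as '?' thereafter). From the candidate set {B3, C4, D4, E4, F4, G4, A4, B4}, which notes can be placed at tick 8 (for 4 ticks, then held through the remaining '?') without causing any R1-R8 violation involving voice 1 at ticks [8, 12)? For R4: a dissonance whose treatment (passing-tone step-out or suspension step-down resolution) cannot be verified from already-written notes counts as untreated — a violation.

{D4}

B3: violates R7
C4: violates R4
D4: legal
E4: violates R4
F4: violates R4
G4: violates R3
A4: violates R3,R4
B4: violates R2,R3,R7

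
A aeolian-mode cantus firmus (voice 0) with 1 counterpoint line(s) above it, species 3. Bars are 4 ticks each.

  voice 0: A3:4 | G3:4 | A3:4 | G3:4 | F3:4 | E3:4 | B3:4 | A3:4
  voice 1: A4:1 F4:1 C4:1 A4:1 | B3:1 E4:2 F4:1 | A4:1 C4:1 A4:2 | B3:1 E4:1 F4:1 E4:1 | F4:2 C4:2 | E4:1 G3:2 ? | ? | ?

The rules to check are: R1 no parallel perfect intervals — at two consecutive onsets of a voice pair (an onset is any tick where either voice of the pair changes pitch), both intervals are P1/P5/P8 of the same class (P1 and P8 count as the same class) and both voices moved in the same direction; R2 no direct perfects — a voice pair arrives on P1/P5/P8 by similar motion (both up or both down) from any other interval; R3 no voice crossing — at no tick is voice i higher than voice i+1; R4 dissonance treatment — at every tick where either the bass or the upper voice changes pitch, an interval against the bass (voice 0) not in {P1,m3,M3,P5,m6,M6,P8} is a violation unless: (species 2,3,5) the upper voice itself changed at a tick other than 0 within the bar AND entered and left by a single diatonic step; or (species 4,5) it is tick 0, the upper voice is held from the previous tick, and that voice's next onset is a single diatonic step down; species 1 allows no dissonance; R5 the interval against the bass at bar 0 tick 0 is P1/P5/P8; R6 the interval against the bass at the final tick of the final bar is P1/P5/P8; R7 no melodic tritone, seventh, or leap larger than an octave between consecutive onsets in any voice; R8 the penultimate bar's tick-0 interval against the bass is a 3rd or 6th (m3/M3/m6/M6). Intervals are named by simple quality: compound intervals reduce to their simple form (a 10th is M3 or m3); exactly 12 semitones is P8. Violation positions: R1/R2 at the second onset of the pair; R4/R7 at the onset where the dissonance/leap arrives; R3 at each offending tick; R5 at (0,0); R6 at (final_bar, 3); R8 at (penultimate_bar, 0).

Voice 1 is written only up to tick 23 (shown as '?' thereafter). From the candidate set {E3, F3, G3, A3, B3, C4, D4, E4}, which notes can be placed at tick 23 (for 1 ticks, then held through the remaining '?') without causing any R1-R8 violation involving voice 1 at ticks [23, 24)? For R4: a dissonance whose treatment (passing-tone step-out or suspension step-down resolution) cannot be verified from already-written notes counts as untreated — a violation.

{B3, C4, E3, E4, G3}

E3: legal
F3: violates R4
G3: legal
A3: violates R4
B3: legal
C4: legal
D4: violates R4
E4: legal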